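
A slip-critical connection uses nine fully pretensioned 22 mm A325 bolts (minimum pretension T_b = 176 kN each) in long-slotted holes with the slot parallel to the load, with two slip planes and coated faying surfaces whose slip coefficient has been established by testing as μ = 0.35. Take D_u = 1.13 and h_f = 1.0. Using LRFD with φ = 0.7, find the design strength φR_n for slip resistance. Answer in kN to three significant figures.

877 kN

R_n = μ · D_u · h_f · T_b · n_s · n_b = 0.35 × 1.13 × 1.0 × 176 × 2 × 9 = 1253 kN.
Design strength φR_n = 0.7 × 1253 = 877 kN.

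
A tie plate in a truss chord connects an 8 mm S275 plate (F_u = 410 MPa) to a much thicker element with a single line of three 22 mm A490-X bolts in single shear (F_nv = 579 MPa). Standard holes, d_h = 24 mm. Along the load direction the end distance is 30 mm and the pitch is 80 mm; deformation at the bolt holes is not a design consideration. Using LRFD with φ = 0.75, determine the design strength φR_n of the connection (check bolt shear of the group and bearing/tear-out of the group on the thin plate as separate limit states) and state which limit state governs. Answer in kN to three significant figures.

Bolt shear: A_b = π·22²/4 = 380.1 mm²; R_n = 579 × 380.1 × 3 × 1 / 1000 = 660.3 kN → 0.75 × 660.3 = 495 kN.
Bearing (1.5 l_c t F_u ≤ 3.0 d t F_u): upper limit = 3.0·22·8·410 / 1000 = 216.5 kN.
  Edge l_c = 30 − 24/2 = 18 → r_n = 88.56 kN; interior l_c = 80 − 24 = 56 → r_n = 216.5 kN.
  R_n,bearing = 1·88.56 + 2·216.5 = 521.5 kN → 0.75 × 521.5 = 391 kN.
Bearing governs: 391 kN.

391 kN (bearing governs)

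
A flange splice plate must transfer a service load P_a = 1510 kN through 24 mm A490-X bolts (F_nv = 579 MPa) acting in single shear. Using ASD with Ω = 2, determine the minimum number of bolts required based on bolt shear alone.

A_b = π·24²/4 = 452.4 mm².
Per-bolt allowable strength R_n/Ω = 579 × 452.4 × 1 / 1000 / 2 = 131 kN.
n ≥ 1510 / 131 = 11.53 → use 12 bolts.

12 bolts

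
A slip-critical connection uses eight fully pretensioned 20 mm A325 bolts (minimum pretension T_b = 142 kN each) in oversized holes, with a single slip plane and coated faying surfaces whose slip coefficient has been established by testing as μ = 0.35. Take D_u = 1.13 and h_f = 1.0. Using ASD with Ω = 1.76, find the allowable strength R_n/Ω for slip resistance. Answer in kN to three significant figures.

R_n = μ · D_u · h_f · T_b · n_s · n_b = 0.35 × 1.13 × 1.0 × 142 × 1 × 8 = 449.3 kN.
Allowable strength R_n/Ω = 449.3 / 1.76 = 255 kN.

255 kN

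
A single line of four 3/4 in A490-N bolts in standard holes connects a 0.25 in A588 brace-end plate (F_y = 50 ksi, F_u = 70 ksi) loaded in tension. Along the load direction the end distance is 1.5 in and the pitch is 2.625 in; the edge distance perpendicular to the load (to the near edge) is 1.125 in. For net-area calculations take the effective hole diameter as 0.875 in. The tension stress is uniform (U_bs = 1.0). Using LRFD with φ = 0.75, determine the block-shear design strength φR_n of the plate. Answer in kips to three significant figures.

Shear plane L_v = 1.5 + 3·2.625 = 9.375 in; A_gv = 9.375 × 0.25 = 2.344 in².
A_nv = (9.375 − 3.5·0.875) × 0.25 = 1.578 in².
A_nt = (1.125 − 0.5·0.875) × 0.25 = 0.1719 in².
0.6 F_u A_nv = 66.28 kips; 0.6 F_y A_gv = 70.31 kips → shear rupture governs the shear term.
R_n = 66.28 + 1.0 × 70 × 0.1719 = 78.31 kips.
Design strength φR_n = 0.75 × 78.31 = 58.7 kips.

58.7 kips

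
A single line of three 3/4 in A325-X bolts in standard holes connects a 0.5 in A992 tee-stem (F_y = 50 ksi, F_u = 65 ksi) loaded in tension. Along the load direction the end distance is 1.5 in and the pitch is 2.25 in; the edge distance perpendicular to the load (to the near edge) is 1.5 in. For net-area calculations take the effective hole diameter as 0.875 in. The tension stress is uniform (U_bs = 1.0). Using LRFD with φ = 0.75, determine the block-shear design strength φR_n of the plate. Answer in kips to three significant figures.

Shear plane L_v = 1.5 + 2·2.25 = 6 in; A_gv = 6 × 0.5 = 3 in².
A_nv = (6 − 2.5·0.875) × 0.5 = 1.906 in².
A_nt = (1.5 − 0.5·0.875) × 0.5 = 0.5312 in².
0.6 F_u A_nv = 74.34 kips; 0.6 F_y A_gv = 90 kips → shear rupture governs the shear term.
R_n = 74.34 + 1.0 × 65 × 0.5312 = 108.9 kips.
Design strength φR_n = 0.75 × 108.9 = 81.7 kips.

81.7 kips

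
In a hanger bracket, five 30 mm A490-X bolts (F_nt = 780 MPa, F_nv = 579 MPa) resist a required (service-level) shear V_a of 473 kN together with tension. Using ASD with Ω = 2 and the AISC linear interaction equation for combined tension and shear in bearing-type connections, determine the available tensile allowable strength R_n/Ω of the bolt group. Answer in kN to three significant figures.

A_b = π·30²/4 = 706.9 mm²; f_rv = 473 × 1000 / (5 × 706.9) = 133.8 MPa.
F'_nt = 1.3 F_nt − (Ω F_nt / F_nv) f_rv = 1.3·780 − (2·780/579)·133.8 = 653.4 MPa, capped at F_nt → F'_nt = 653.4 MPa.
R_n = F'_nt · A_b · n = 653.4 × 706.9 × 5 / 1000 = 2309 kN.
Allowable strength R_n/Ω = 2309 / 2 = 1150 kN.

1150 kN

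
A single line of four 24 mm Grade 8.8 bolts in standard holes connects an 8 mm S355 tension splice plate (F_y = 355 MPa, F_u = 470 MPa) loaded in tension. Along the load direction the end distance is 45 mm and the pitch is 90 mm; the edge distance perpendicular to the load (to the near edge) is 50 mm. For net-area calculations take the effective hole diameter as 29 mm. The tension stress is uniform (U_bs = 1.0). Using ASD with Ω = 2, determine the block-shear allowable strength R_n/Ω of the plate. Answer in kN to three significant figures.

Shear plane L_v = 45 + 3·90 = 315 mm; A_gv = 315 × 8 = 2520 mm².
A_nv = (315 − 3.5·29) × 8 = 1708 mm².
A_nt = (50 − 0.5·29) × 8 = 284 mm².
0.6 F_u A_nv = 481.7 kN; 0.6 F_y A_gv = 536.8 kN → shear rupture governs the shear term.
R_n = 481.7 + 1.0 × 470 × 284 / 1000 = 615.1 kN.
Allowable strength R_n/Ω = 615.1 / 2 = 308 kN.

308 kN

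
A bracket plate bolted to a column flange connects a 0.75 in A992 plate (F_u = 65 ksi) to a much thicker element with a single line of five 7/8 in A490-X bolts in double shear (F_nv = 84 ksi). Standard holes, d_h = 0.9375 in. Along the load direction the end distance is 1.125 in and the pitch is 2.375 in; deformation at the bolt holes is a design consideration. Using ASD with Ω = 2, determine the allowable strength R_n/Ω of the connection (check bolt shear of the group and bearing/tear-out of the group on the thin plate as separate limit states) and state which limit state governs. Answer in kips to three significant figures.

187 kips (bearing governs)

Bolt shear: A_b = π·0.875²/4 = 0.6013 in²; R_n = 84 × 0.6013 × 5 × 2 = 505.1 kips → 505.1 / 2 = 253 kips.
Bearing (1.2 l_c t F_u ≤ 2.4 d t F_u): upper limit = 2.4·0.875·0.75·65 = 102.4 kips.
  Edge l_c = 1.125 − 0.9375/2 = 0.6562 → r_n = 38.39 kips; interior l_c = 2.375 − 0.9375 = 1.438 → r_n = 84.09 kips.
  R_n,bearing = 1·38.39 + 4·84.09 = 374.8 kips → 374.8 / 2 = 187 kips.
Bearing governs: 187 kips.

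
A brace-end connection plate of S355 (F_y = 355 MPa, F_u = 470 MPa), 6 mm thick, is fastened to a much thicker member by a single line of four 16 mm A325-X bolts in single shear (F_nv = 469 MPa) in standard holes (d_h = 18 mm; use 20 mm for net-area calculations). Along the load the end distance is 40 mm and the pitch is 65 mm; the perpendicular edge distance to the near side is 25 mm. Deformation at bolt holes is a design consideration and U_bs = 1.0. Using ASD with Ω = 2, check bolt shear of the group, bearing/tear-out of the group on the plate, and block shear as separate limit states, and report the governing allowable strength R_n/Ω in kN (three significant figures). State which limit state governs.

161 kN (block shear governs)

Bolt shear: A_b = π·16²/4 = 201.1 mm²; R_n = 469 × 201.1 × 4 × 1 / 1000 = 377.2 kN → 377.2 / 2 = 189 kN.
Bearing: edge l_c = 31, r_n = 104.9 kN; interior l_c = 47, r_n = 108.3 kN; R_n = 104.9 + 3·108.3 = 429.8 kN → 215 kN.
Block shear: A_gv = 1410, A_nv = 990, A_nt = 90 mm²; R_n = min(0.6F_uA_nv, 0.6F_yA_gv) + U_bs·F_u·A_nt = 321.5 kN → 161 kN.
Block shear governs: 161 kN.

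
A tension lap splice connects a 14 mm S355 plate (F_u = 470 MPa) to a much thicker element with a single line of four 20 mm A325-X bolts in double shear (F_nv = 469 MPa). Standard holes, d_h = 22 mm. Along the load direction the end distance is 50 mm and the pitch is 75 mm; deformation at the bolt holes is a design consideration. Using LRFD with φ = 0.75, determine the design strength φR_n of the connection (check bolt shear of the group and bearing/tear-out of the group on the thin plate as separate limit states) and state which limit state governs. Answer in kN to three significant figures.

Bolt shear: A_b = π·20²/4 = 314.2 mm²; R_n = 469 × 314.2 × 4 × 2 / 1000 = 1179 kN → 0.75 × 1179 = 884 kN.
Bearing (1.2 l_c t F_u ≤ 2.4 d t F_u): upper limit = 2.4·20·14·470 / 1000 = 315.8 kN.
  Edge l_c = 50 − 22/2 = 39 → r_n = 307.9 kN; interior l_c = 75 − 22 = 53 → r_n = 315.8 kN.
  R_n,bearing = 1·307.9 + 3·315.8 = 1255 kN → 0.75 × 1255 = 942 kN.
Bolt shear governs: 884 kN.

884 kN (bolt shear governs)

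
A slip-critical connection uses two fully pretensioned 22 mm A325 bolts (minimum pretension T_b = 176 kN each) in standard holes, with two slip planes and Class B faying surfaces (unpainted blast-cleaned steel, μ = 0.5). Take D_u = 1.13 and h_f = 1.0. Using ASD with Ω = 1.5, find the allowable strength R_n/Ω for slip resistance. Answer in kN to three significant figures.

265 kN

R_n = μ · D_u · h_f · T_b · n_s · n_b = 0.5 × 1.13 × 1.0 × 176 × 2 × 2 = 397.8 kN.
Allowable strength R_n/Ω = 397.8 / 1.5 = 265 kN.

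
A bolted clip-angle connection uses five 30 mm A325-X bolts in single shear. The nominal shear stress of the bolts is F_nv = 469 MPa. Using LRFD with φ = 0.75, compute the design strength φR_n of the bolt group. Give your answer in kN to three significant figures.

A_b = π × 30² / 4 = 706.9 mm².
R_n = F_nv · A_b · n · n_s = 469 × 706.9 × 5 × 1 / 1000 = 1658 kN.
Design strength φR_n = 0.75 × 1658 = 1240 kN.

1240 kN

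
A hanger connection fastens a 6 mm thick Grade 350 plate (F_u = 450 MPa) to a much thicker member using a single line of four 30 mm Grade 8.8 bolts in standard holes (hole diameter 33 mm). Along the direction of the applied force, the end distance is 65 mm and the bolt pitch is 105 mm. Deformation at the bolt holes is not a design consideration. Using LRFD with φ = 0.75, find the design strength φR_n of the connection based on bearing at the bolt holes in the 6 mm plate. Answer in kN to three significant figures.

Per bolt r_n = 1.5 l_c t F_u ≤ 3.0 d t F_u; upper limit = 3.0 × 30 × 6 × 450 / 1000 = 243 kN.
Edge bolt: l_c = 65 − 33/2 = 48.5 mm → 1.5 × 48.5 × 6 × 450 / 1000 = 196.4 → r_n = 196.4 kN.
Interior bolts: l_c = 105 − 33 = 72 mm → 1.5 × 72 × 6 × 450 / 1000 = 291.6 → r_n = 243 kN.
R_n = 1 × 196.4 + 3 × 243 = 925.4 kN.
Design strength φR_n = 0.75 × 925.4 = 694 kN.

694 kN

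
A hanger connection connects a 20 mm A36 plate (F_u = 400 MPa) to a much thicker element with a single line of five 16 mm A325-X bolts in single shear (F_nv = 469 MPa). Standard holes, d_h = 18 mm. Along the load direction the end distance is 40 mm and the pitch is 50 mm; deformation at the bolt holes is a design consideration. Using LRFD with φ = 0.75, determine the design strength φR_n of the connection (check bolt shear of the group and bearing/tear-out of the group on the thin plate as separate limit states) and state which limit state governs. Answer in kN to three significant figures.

354 kN (bolt shear governs)

Bolt shear: A_b = π·16²/4 = 201.1 mm²; R_n = 469 × 201.1 × 5 × 1 / 1000 = 471.5 kN → 0.75 × 471.5 = 354 kN.
Bearing (1.2 l_c t F_u ≤ 2.4 d t F_u): upper limit = 2.4·16·20·400 / 1000 = 307.2 kN.
  Edge l_c = 40 − 18/2 = 31 → r_n = 297.6 kN; interior l_c = 50 − 18 = 32 → r_n = 307.2 kN.
  R_n,bearing = 1·297.6 + 4·307.2 = 1526 kN → 0.75 × 1526 = 1140 kN.
Bolt shear governs: 354 kN.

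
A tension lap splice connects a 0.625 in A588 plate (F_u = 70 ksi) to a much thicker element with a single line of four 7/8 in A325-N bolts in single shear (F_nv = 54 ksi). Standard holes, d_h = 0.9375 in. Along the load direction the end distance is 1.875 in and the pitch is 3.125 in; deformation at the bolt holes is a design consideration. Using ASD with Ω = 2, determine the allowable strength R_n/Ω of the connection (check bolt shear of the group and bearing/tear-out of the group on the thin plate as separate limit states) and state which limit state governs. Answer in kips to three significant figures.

64.9 kips (bolt shear governs)

Bolt shear: A_b = π·0.875²/4 = 0.6013 in²; R_n = 54 × 0.6013 × 4 × 1 = 129.9 kips → 129.9 / 2 = 64.9 kips.
Bearing (1.2 l_c t F_u ≤ 2.4 d t F_u): upper limit = 2.4·0.875·0.625·70 = 91.88 kips.
  Edge l_c = 1.875 − 0.9375/2 = 1.406 → r_n = 73.83 kips; interior l_c = 3.125 − 0.9375 = 2.188 → r_n = 91.88 kips.
  R_n,bearing = 1·73.83 + 3·91.88 = 349.5 kips → 349.5 / 2 = 175 kips.
Bolt shear governs: 64.9 kips.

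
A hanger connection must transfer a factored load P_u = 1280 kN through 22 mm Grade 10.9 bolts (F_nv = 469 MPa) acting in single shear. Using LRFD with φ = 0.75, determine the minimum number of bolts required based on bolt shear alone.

A_b = π·22²/4 = 380.1 mm².
Per-bolt design strength φR_n = 0.75 × 469 × 380.1 × 1 / 1000 = 133.7 kN.
n ≥ 1280 / 133.7 = 9.573 → use 10 bolts.

10 bolts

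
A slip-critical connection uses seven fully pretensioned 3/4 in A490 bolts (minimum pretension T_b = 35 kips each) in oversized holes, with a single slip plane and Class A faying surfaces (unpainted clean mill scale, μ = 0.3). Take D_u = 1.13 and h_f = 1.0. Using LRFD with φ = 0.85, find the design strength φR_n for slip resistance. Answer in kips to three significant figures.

70.6 kips

R_n = μ · D_u · h_f · T_b · n_s · n_b = 0.3 × 1.13 × 1.0 × 35 × 1 × 7 = 83.05 kips.
Design strength φR_n = 0.85 × 83.05 = 70.6 kips.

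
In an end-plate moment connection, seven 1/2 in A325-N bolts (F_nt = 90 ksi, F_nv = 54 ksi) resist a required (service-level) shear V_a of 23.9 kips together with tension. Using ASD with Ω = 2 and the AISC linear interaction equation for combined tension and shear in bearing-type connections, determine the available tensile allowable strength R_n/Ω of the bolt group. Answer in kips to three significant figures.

40.6 kips

A_b = π·0.5²/4 = 0.1963 in²; f_rv = 23.9 / (7 × 0.1963) = 17.39 ksi.
F'_nt = 1.3 F_nt − (Ω F_nt / F_nv) f_rv = 1.3·90 − (2·90/54)·17.39 = 59.04 ksi, capped at F_nt → F'_nt = 59.04 ksi.
R_n = F'_nt · A_b · n = 59.04 × 0.1963 × 7 = 81.14 kips.
Allowable strength R_n/Ω = 81.14 / 2 = 40.6 kips.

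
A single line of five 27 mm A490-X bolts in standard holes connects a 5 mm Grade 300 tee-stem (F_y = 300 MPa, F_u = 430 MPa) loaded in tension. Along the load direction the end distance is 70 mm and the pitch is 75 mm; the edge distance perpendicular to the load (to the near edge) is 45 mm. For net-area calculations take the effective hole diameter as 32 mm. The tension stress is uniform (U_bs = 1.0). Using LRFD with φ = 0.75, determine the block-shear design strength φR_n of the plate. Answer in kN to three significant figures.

265 kN

Shear plane L_v = 70 + 4·75 = 370 mm; A_gv = 370 × 5 = 1850 mm².
A_nv = (370 − 4.5·32) × 5 = 1130 mm².
A_nt = (45 − 0.5·32) × 5 = 145 mm².
0.6 F_u A_nv = 291.5 kN; 0.6 F_y A_gv = 333 kN → shear rupture governs the shear term.
R_n = 291.5 + 1.0 × 430 × 145 / 1000 = 353.9 kN.
Design strength φR_n = 0.75 × 353.9 = 265 kN.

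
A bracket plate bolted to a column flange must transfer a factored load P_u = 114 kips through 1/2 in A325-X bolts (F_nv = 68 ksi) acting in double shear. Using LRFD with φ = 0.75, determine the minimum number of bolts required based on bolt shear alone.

6 bolts

A_b = π·0.5²/4 = 0.1963 in².
Per-bolt design strength φR_n = 0.75 × 68 × 0.1963 × 2 = 20.03 kips.
n ≥ 114 / 20.03 = 5.692 → use 6 bolts.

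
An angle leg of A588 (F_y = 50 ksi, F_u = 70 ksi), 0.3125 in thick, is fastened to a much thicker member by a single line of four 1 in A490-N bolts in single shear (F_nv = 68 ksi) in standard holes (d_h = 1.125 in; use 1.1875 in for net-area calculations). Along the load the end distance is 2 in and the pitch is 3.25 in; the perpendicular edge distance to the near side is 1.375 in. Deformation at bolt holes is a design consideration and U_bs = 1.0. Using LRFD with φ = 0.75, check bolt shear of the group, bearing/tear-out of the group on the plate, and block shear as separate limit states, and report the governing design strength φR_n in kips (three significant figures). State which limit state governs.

87.6 kips (block shear governs)

Bolt shear: A_b = π·1²/4 = 0.7854 in²; R_n = 68 × 0.7854 × 4 × 1 = 213.6 kips → 0.75 × 213.6 = 160 kips.
Bearing: edge l_c = 1.438, r_n = 37.73 kips; interior l_c = 2.125, r_n = 52.5 kips; R_n = 37.73 + 3·52.5 = 195.2 kips → 146 kips.
Block shear: A_gv = 3.672, A_nv = 2.373, A_nt = 0.2441 in²; R_n = min(0.6F_uA_nv, 0.6F_yA_gv) + U_bs·F_u·A_nt = 116.8 kips → 87.6 kips.
Block shear governs: 87.6 kips.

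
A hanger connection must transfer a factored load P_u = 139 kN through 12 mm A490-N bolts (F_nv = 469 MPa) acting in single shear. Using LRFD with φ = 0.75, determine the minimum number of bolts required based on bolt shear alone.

A_b = π·12²/4 = 113.1 mm².
Per-bolt design strength φR_n = 0.75 × 469 × 113.1 × 1 / 1000 = 39.78 kN.
n ≥ 139 / 39.78 = 3.494 → use 4 bolts.

4 bolts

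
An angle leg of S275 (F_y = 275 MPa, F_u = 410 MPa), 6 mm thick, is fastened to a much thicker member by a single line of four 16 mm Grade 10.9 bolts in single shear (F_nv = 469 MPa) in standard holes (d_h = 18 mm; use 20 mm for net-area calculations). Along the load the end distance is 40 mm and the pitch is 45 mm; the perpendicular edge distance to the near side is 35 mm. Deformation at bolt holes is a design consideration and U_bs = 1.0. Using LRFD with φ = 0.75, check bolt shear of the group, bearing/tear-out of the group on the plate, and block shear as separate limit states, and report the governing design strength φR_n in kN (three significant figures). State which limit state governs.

Bolt shear: A_b = π·16²/4 = 201.1 mm²; R_n = 469 × 201.1 × 4 × 1 / 1000 = 377.2 kN → 0.75 × 377.2 = 283 kN.
Bearing: edge l_c = 31, r_n = 91.51 kN; interior l_c = 27, r_n = 79.7 kN; R_n = 91.51 + 3·79.7 = 330.6 kN → 248 kN.
Block shear: A_gv = 1050, A_nv = 630, A_nt = 150 mm²; R_n = min(0.6F_uA_nv, 0.6F_yA_gv) + U_bs·F_u·A_nt = 216.5 kN → 162 kN.
Block shear governs: 162 kN.

162 kN (block shear governs)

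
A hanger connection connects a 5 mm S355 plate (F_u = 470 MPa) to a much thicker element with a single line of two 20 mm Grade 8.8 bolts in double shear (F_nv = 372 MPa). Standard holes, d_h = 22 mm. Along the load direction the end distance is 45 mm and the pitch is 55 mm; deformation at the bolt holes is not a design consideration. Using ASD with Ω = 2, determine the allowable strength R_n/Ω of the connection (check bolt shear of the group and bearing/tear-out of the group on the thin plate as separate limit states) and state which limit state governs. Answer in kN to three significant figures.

118 kN (bearing governs)

Bolt shear: A_b = π·20²/4 = 314.2 mm²; R_n = 372 × 314.2 × 2 × 2 / 1000 = 467.5 kN → 467.5 / 2 = 234 kN.
Bearing (1.5 l_c t F_u ≤ 3.0 d t F_u): upper limit = 3.0·20·5·470 / 1000 = 141 kN.
  Edge l_c = 45 − 22/2 = 34 → r_n = 119.9 kN; interior l_c = 55 − 22 = 33 → r_n = 116.3 kN.
  R_n,bearing = 1·119.9 + 1·116.3 = 236.2 kN → 236.2 / 2 = 118 kN.
Bearing governs: 118 kN.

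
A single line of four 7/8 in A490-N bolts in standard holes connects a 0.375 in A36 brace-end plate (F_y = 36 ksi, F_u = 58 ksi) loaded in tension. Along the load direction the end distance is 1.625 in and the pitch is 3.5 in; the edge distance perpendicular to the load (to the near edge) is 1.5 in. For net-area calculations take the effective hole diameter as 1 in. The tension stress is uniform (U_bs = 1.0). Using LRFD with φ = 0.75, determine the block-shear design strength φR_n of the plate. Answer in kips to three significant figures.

90 kips

Shear plane L_v = 1.625 + 3·3.5 = 12.12 in; A_gv = 12.12 × 0.375 = 4.547 in².
A_nv = (12.12 − 3.5·1) × 0.375 = 3.234 in².
A_nt = (1.5 − 0.5·1) × 0.375 = 0.375 in².
0.6 F_u A_nv = 112.6 kips; 0.6 F_y A_gv = 98.21 kips → shear yielding governs the shear term.
R_n = 98.21 + 1.0 × 58 × 0.375 = 120 kips.
Design strength φR_n = 0.75 × 120 = 90 kips.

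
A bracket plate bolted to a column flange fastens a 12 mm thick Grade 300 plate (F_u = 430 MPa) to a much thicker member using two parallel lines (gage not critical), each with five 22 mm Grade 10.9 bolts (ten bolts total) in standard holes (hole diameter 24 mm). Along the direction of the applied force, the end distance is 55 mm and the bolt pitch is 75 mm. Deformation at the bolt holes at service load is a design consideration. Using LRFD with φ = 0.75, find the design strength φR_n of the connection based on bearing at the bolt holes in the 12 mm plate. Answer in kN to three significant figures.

2030 kN

Per bolt r_n = 1.2 l_c t F_u ≤ 2.4 d t F_u; upper limit = 2.4 × 22 × 12 × 430 / 1000 = 272.4 kN.
Edge bolt: l_c = 55 − 24/2 = 43 mm → 1.2 × 43 × 12 × 430 / 1000 = 266.3 → r_n = 266.3 kN.
Interior bolts: l_c = 75 − 24 = 51 mm → 1.2 × 51 × 12 × 430 / 1000 = 315.8 → r_n = 272.4 kN.
R_n = 2 × 266.3 + 8 × 272.4 = 2712 kN.
Design strength φR_n = 0.75 × 2712 = 2030 kN.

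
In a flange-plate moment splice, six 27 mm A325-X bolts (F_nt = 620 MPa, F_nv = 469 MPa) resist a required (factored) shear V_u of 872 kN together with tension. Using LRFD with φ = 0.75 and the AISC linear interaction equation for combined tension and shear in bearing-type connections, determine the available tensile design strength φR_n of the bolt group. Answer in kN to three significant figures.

924 kN

A_b = π·27²/4 = 572.6 mm²; f_rv = 872 × 1000 / (6 × 572.6) = 253.8 MPa.
F'_nt = 1.3 F_nt − (F_nt / φF_nv) f_rv = 1.3·620 − (620/(0.75·469))·253.8 = 358.6 MPa, capped at F_nt → F'_nt = 358.6 MPa.
R_n = F'_nt · A_b · n = 358.6 × 572.6 × 6 / 1000 = 1232 kN.
Design strength φR_n = 0.75 × 1232 = 924 kN.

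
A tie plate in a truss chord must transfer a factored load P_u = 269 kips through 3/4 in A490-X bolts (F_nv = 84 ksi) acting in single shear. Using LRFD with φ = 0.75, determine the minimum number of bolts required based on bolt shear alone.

A_b = π·0.75²/4 = 0.4418 in².
Per-bolt design strength φR_n = 0.75 × 84 × 0.4418 × 1 = 27.83 kips.
n ≥ 269 / 27.83 = 9.665 → use 10 bolts.

10 bolts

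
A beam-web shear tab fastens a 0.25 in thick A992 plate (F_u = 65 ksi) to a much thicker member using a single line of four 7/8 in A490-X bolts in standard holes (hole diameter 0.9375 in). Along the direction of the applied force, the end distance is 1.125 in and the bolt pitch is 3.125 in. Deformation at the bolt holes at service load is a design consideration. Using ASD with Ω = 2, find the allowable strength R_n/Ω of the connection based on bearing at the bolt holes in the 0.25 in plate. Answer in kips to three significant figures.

57.6 kips

Per bolt r_n = 1.2 l_c t F_u ≤ 2.4 d t F_u; upper limit = 2.4 × 0.875 × 0.25 × 65 = 34.12 kips.
Edge bolt: l_c = 1.125 − 0.9375/2 = 0.6562 in → 1.2 × 0.6562 × 0.25 × 65 = 12.8 → r_n = 12.8 kips.
Interior bolts: l_c = 3.125 − 0.9375 = 2.188 in → 1.2 × 2.188 × 0.25 × 65 = 42.66 → r_n = 34.12 kips.
R_n = 1 × 12.8 + 3 × 34.12 = 115.2 kips.
Allowable strength R_n/Ω = 115.2 / 2 = 57.6 kips.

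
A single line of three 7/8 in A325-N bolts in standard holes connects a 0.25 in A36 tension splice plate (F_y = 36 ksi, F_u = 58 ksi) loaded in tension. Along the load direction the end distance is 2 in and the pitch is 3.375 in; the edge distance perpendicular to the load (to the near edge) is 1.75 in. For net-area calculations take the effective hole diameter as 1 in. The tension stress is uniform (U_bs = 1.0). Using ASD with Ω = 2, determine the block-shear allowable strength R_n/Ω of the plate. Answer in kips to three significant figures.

Shear plane L_v = 2 + 2·3.375 = 8.75 in; A_gv = 8.75 × 0.25 = 2.188 in².
A_nv = (8.75 − 2.5·1) × 0.25 = 1.562 in².
A_nt = (1.75 − 0.5·1) × 0.25 = 0.3125 in².
0.6 F_u A_nv = 54.37 kips; 0.6 F_y A_gv = 47.25 kips → shear yielding governs the shear term.
R_n = 47.25 + 1.0 × 58 × 0.3125 = 65.38 kips.
Allowable strength R_n/Ω = 65.38 / 2 = 32.7 kips.

32.7 kips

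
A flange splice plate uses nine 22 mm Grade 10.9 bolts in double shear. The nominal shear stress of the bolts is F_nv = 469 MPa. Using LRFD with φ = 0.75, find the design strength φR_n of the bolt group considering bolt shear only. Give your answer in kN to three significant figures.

2410 kN

A_b = π × 22² / 4 = 380.1 mm².
R_n = F_nv · A_b · n · n_s = 469 × 380.1 × 9 × 2 / 1000 = 3209 kN.
Design strength φR_n = 0.75 × 3209 = 2410 kN.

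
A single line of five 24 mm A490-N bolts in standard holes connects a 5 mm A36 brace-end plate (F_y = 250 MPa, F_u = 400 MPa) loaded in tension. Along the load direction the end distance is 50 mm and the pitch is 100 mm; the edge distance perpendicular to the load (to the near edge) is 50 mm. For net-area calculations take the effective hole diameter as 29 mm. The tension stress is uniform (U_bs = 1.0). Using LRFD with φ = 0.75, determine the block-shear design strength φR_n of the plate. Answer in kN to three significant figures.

306 kN

Shear plane L_v = 50 + 4·100 = 450 mm; A_gv = 450 × 5 = 2250 mm².
A_nv = (450 − 4.5·29) × 5 = 1598 mm².
A_nt = (50 − 0.5·29) × 5 = 177.5 mm².
0.6 F_u A_nv = 383.4 kN; 0.6 F_y A_gv = 337.5 kN → shear yielding governs the shear term.
R_n = 337.5 + 1.0 × 400 × 177.5 / 1000 = 408.5 kN.
Design strength φR_n = 0.75 × 408.5 = 306 kN.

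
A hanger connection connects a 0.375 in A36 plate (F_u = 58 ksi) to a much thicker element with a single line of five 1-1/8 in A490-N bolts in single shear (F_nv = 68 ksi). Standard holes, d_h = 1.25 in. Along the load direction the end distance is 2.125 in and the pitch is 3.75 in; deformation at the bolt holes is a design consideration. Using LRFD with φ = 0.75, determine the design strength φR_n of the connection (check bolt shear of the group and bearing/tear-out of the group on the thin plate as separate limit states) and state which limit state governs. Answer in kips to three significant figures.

206 kips (bearing governs)

Bolt shear: A_b = π·1.125²/4 = 0.994 in²; R_n = 68 × 0.994 × 5 × 1 = 338 kips → 0.75 × 338 = 253 kips.
Bearing (1.2 l_c t F_u ≤ 2.4 d t F_u): upper limit = 2.4·1.125·0.375·58 = 58.72 kips.
  Edge l_c = 2.125 − 1.25/2 = 1.5 → r_n = 39.15 kips; interior l_c = 3.75 − 1.25 = 2.5 → r_n = 58.72 kips.
  R_n,bearing = 1·39.15 + 4·58.72 = 274 kips → 0.75 × 274 = 206 kips.
Bearing governs: 206 kips.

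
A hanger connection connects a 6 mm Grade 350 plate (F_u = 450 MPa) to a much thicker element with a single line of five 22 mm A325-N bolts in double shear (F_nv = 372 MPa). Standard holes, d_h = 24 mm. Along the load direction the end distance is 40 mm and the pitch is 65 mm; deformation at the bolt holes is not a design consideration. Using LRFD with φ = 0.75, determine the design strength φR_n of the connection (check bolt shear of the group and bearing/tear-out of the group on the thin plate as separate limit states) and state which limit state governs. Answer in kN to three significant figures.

Bolt shear: A_b = π·22²/4 = 380.1 mm²; R_n = 372 × 380.1 × 5 × 2 / 1000 = 1414 kN → 0.75 × 1414 = 1060 kN.
Bearing (1.5 l_c t F_u ≤ 3.0 d t F_u): upper limit = 3.0·22·6·450 / 1000 = 178.2 kN.
  Edge l_c = 40 − 24/2 = 28 → r_n = 113.4 kN; interior l_c = 65 − 24 = 41 → r_n = 166.1 kN.
  R_n,bearing = 1·113.4 + 4·166.1 = 777.6 kN → 0.75 × 777.6 = 583 kN.
Bearing governs: 583 kN.

583 kN (bearing governs)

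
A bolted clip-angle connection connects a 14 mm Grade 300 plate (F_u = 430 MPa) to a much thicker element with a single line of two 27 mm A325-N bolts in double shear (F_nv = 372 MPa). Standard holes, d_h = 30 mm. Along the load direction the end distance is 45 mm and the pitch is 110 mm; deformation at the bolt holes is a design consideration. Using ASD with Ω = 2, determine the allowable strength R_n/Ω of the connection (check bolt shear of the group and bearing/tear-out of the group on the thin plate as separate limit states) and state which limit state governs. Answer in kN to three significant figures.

Bolt shear: A_b = π·27²/4 = 572.6 mm²; R_n = 372 × 572.6 × 2 × 2 / 1000 = 852 kN → 852 / 2 = 426 kN.
Bearing (1.2 l_c t F_u ≤ 2.4 d t F_u): upper limit = 2.4·27·14·430 / 1000 = 390.1 kN.
  Edge l_c = 45 − 30/2 = 30 → r_n = 216.7 kN; interior l_c = 110 − 30 = 80 → r_n = 390.1 kN.
  R_n,bearing = 1·216.7 + 1·390.1 = 606.8 kN → 606.8 / 2 = 303 kN.
Bearing governs: 303 kN.

303 kN (bearing governs)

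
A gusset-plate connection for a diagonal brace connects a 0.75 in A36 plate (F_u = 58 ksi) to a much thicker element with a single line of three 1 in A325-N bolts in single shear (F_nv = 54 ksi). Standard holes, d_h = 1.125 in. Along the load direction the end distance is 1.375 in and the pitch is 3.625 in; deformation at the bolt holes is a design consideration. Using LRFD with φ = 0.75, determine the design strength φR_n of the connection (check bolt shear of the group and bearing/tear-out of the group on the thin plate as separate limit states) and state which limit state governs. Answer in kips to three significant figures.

Bolt shear: A_b = π·1²/4 = 0.7854 in²; R_n = 54 × 0.7854 × 3 × 1 = 127.2 kips → 0.75 × 127.2 = 95.4 kips.
Bearing (1.2 l_c t F_u ≤ 2.4 d t F_u): upper limit = 2.4·1·0.75·58 = 104.4 kips.
  Edge l_c = 1.375 − 1.125/2 = 0.8125 → r_n = 42.41 kips; interior l_c = 3.625 − 1.125 = 2.5 → r_n = 104.4 kips.
  R_n,bearing = 1·42.41 + 2·104.4 = 251.2 kips → 0.75 × 251.2 = 188 kips.
Bolt shear governs: 95.4 kips.

95.4 kips (bolt shear governs)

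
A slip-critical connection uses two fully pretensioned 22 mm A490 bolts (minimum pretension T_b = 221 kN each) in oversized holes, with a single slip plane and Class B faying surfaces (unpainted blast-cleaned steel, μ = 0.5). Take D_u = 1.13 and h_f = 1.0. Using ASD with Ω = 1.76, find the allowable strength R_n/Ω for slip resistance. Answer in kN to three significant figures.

R_n = μ · D_u · h_f · T_b · n_s · n_b = 0.5 × 1.13 × 1.0 × 221 × 1 × 2 = 249.7 kN.
Allowable strength R_n/Ω = 249.7 / 1.76 = 142 kN.

142 kN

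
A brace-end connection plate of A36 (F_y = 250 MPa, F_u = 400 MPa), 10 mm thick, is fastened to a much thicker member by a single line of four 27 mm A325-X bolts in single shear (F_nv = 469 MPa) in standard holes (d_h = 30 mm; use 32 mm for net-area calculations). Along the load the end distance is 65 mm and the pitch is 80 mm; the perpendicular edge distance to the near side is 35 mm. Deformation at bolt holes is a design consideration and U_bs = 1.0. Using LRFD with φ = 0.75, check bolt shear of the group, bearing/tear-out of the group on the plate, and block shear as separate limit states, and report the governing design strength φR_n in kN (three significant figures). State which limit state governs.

400 kN (block shear governs)

Bolt shear: A_b = π·27²/4 = 572.6 mm²; R_n = 469 × 572.6 × 4 × 1 / 1000 = 1074 kN → 0.75 × 1074 = 806 kN.
Bearing: edge l_c = 50, r_n = 240 kN; interior l_c = 50, r_n = 240 kN; R_n = 240 + 3·240 = 960 kN → 720 kN.
Block shear: A_gv = 3050, A_nv = 1930, A_nt = 190 mm²; R_n = min(0.6F_uA_nv, 0.6F_yA_gv) + U_bs·F_u·A_nt = 533.5 kN → 400 kN.
Block shear governs: 400 kN.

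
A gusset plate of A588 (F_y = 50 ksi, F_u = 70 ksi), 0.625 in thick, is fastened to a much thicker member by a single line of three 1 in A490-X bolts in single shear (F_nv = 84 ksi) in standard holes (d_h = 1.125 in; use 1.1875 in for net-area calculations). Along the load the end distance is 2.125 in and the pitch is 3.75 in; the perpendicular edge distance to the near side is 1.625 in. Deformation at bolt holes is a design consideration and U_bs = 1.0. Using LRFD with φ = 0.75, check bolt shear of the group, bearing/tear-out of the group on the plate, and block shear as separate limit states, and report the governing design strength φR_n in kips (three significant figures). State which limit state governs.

148 kips (bolt shear governs)

Bolt shear: A_b = π·1²/4 = 0.7854 in²; R_n = 84 × 0.7854 × 3 × 1 = 197.9 kips → 0.75 × 197.9 = 148 kips.
Bearing: edge l_c = 1.562, r_n = 82.03 kips; interior l_c = 2.625, r_n = 105 kips; R_n = 82.03 + 2·105 = 292 kips → 219 kips.
Block shear: A_gv = 6.016, A_nv = 4.16, A_nt = 0.6445 in²; R_n = min(0.6F_uA_nv, 0.6F_yA_gv) + U_bs·F_u·A_nt = 219.8 kips → 165 kips.
Bolt shear governs: 148 kips.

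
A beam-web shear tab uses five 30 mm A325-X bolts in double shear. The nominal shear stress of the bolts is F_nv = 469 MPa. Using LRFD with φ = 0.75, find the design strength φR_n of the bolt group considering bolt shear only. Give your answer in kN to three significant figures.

A_b = π × 30² / 4 = 706.9 mm².
R_n = F_nv · A_b · n · n_s = 469 × 706.9 × 5 × 2 / 1000 = 3315 kN.
Design strength φR_n = 0.75 × 3315 = 2490 kN.

2490 kN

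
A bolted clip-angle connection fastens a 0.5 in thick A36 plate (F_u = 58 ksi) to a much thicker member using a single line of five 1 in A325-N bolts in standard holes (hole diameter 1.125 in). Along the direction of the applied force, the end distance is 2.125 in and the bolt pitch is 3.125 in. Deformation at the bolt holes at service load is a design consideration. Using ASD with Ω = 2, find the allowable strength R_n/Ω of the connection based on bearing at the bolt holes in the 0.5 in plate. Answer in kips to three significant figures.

Per bolt r_n = 1.2 l_c t F_u ≤ 2.4 d t F_u; upper limit = 2.4 × 1 × 0.5 × 58 = 69.6 kips.
Edge bolt: l_c = 2.125 − 1.125/2 = 1.562 in → 1.2 × 1.562 × 0.5 × 58 = 54.38 → r_n = 54.38 kips.
Interior bolts: l_c = 3.125 − 1.125 = 2 in → 1.2 × 2 × 0.5 × 58 = 69.6 → r_n = 69.6 kips.
R_n = 1 × 54.38 + 4 × 69.6 = 332.8 kips.
Allowable strength R_n/Ω = 332.8 / 2 = 166 kips.

166 kips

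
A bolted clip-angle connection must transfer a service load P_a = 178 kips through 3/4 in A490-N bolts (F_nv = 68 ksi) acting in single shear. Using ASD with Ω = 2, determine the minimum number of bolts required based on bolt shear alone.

12 bolts

A_b = π·0.75²/4 = 0.4418 in².
Per-bolt allowable strength R_n/Ω = 68 × 0.4418 × 1 / 2 = 15.02 kips.
n ≥ 178 / 15.02 = 11.85 → use 12 bolts.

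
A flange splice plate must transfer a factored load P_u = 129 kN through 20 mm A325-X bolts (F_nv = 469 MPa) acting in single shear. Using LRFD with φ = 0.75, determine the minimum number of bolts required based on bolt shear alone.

A_b = π·20²/4 = 314.2 mm².
Per-bolt design strength φR_n = 0.75 × 469 × 314.2 × 1 / 1000 = 110.5 kN.
n ≥ 129 / 110.5 = 1.167 → use 2 bolts.

2 bolts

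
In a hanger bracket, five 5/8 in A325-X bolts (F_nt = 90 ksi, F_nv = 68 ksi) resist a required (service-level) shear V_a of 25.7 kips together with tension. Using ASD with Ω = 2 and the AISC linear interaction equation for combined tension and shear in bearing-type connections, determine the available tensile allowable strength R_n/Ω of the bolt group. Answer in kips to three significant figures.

A_b = π·0.625²/4 = 0.3068 in²; f_rv = 25.7 / (5 × 0.3068) = 16.75 ksi.
F'_nt = 1.3 F_nt − (Ω F_nt / F_nv) f_rv = 1.3·90 − (2·90/68)·16.75 = 72.65 ksi, capped at F_nt → F'_nt = 72.65 ksi.
R_n = F'_nt · A_b · n = 72.65 × 0.3068 × 5 = 111.4 kips.
Allowable strength R_n/Ω = 111.4 / 2 = 55.7 kips.

55.7 kips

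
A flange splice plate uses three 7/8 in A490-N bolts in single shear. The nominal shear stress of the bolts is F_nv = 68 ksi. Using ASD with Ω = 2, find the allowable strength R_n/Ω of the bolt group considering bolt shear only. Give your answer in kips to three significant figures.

61.3 kips

A_b = π × 0.875² / 4 = 0.6013 in².
R_n = F_nv · A_b · n · n_s = 68 × 0.6013 × 3 × 1 = 122.7 kips.
Allowable strength R_n/Ω = 122.7 / 2 = 61.3 kips.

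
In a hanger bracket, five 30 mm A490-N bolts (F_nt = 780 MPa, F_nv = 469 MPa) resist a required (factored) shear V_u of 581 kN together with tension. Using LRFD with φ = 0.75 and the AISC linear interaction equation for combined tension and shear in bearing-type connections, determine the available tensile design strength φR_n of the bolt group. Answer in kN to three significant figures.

A_b = π·30²/4 = 706.9 mm²; f_rv = 581 × 1000 / (5 × 706.9) = 164.4 MPa.
F'_nt = 1.3 F_nt − (F_nt / φF_nv) f_rv = 1.3·780 − (780/(0.75·469))·164.4 = 649.5 MPa, capped at F_nt → F'_nt = 649.5 MPa.
R_n = F'_nt · A_b · n = 649.5 × 706.9 × 5 / 1000 = 2295 kN.
Design strength φR_n = 0.75 × 2295 = 1720 kN.

1720 kN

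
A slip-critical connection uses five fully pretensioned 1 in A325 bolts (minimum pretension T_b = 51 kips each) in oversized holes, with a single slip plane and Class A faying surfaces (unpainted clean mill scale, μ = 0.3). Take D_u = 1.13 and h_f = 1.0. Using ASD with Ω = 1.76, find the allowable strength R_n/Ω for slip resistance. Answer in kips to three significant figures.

R_n = μ · D_u · h_f · T_b · n_s · n_b = 0.3 × 1.13 × 1.0 × 51 × 1 × 5 = 86.44 kips.
Allowable strength R_n/Ω = 86.44 / 1.76 = 49.1 kips.

49.1 kips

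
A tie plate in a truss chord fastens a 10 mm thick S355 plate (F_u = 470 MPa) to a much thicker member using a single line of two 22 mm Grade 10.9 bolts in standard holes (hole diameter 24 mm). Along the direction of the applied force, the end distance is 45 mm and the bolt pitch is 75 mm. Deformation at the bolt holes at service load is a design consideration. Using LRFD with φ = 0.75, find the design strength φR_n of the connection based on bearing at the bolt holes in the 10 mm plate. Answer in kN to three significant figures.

Per bolt r_n = 1.2 l_c t F_u ≤ 2.4 d t F_u; upper limit = 2.4 × 22 × 10 × 470 / 1000 = 248.2 kN.
Edge bolt: l_c = 45 − 24/2 = 33 mm → 1.2 × 33 × 10 × 470 / 1000 = 186.1 → r_n = 186.1 kN.
Interior bolts: l_c = 75 − 24 = 51 mm → 1.2 × 51 × 10 × 470 / 1000 = 287.6 → r_n = 248.2 kN.
R_n = 1 × 186.1 + 1 × 248.2 = 434.3 kN.
Design strength φR_n = 0.75 × 434.3 = 326 kN.

326 kN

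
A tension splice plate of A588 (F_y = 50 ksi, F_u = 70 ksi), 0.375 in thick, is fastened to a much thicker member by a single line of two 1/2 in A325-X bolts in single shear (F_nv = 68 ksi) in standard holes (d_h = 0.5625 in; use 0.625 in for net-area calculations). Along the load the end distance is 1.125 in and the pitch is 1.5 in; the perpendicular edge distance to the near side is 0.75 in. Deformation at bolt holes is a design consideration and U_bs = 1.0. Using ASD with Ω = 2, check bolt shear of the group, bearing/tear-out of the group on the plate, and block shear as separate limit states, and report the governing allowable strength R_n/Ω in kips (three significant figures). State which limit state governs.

Bolt shear: A_b = π·0.5²/4 = 0.1963 in²; R_n = 68 × 0.1963 × 2 × 1 = 26.7 kips → 26.7 / 2 = 13.4 kips.
Bearing: edge l_c = 0.8438, r_n = 26.58 kips; interior l_c = 0.9375, r_n = 29.53 kips; R_n = 26.58 + 1·29.53 = 56.11 kips → 28.1 kips.
Block shear: A_gv = 0.9844, A_nv = 0.6328, A_nt = 0.1641 in²; R_n = min(0.6F_uA_nv, 0.6F_yA_gv) + U_bs·F_u·A_nt = 38.06 kips → 19 kips.
Bolt shear governs: 13.4 kips.

13.4 kips (bolt shear governs)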